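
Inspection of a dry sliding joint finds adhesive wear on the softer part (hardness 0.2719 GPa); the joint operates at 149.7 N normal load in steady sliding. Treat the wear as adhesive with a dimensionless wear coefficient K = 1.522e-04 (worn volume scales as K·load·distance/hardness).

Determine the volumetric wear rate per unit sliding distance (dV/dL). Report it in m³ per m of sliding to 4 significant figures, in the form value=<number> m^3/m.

value=8.380e-11 m^3/m

Each operation runs at exact precision, and intermediate values are printed rounded. Rounded once at the end, at four significant digits.
Hardness H = 0.2719 GPa = 2.719e+08 Pa.
Expressed in SI base units: W = 149.7 N, H = 2.719e+08 Pa, K = 1.522e-04.
Sliding wear rate dV/dL = K·W/H (independent of L): 1.522e-04 · 149.7 / 2.719e+08 = 8.380e-11 m³/m.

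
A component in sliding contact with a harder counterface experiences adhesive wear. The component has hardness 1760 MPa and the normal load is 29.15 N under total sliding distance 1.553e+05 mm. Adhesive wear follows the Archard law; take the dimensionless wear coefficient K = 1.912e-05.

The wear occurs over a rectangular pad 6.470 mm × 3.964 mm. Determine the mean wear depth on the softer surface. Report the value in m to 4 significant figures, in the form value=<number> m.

value=1.918e-06 m

The intermediates are displayed rounded — each operation maintains exact precision; a lone final rounding to four significant figures.
Convert: Distance L = 1.553e+05 mm = 155.3 m.
Convert: Hardness H = 1760 MPa = 1.760e+09 Pa.
Convert: Pad sides 6.470 mm × 3.964 mm = 0.006470 m × 0.003964 m. Contact area A = 0.006470 m × 0.003964 m = 2.565e-05 m².
In SI base units: W = 29.15 N, H = 1.760e+09 Pa, K = 1.912e-05.
Volume removed: V = K·W·L/H = 1.912e-05 · 29.15 · 155.3 / 1.760e+09 = 4.918e-11 m³.
Mean depth h = V/A = 4.918e-11 / 2.565e-05 = 1.918e-06 m.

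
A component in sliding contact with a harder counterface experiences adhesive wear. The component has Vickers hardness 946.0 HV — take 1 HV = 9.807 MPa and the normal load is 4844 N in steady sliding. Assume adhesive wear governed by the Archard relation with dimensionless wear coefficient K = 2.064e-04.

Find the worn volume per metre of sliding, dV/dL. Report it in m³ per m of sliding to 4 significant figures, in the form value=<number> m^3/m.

The intermediates are shown rounded — every step keeps full float precision. Rounded just once: 4 significant figures.
Hardness H = 946.0 HV × 9.807 MPa/HV = 9277 MPa = 9.277e+09 Pa.
As SI base values: W = 4844 N, H = 9.277e+09 Pa, K = 2.064e-04.
Wear rate dV/dL = K·W/H — distance-free: 2.064e-04 · 4844 / 9.277e+09 = 1.078e-10 m³/m.

value=1.078e-10 m^3/m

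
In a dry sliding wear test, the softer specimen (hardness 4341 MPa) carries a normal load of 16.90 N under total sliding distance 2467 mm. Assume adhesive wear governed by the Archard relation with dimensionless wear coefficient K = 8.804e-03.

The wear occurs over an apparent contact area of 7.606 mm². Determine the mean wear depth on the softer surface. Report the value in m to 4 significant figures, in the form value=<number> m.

Every step runs at exact precision. The intermediates appear rounded; one final rounding: four significant digits.
Convert: Total distance L = 2467 mm = 2.467 m.
Convert: Hardness H = 4341 MPa = 4.341e+09 Pa.
Convert: Contact area A = 7.606 mm² = 7.606e-06 m².
Restated in SI base units: W = 16.90 N, H = 4.341e+09 Pa, K = 8.804e-03.
Apply Archard: V = K·W·L/H = 8.804e-03 · 16.90 · 2.467 / 4.341e+09 = 8.456e-11 m³.
Mean wear depth h = V/A = 8.456e-11 / 7.606e-06 = 1.112e-05 m.

value=1.112e-05 m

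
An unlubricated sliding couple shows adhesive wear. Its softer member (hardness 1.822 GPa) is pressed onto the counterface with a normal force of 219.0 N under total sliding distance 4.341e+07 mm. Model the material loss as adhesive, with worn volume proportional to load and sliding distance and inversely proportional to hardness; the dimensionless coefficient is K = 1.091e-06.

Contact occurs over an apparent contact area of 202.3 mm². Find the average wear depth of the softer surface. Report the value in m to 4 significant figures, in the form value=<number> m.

The intermediates appear rounded, and each operation maintains exact precision; one final rounding, at four significant figures.
The distance L = 4.341e+07 mm = 4.341e+04 m.
Hardness H = 1.822 GPa = 1.822e+09 Pa.
Contact area A = 202.3 mm² = 2.023e-04 m².
Collected in SI base units: W = 219.0 N, H = 1.822e+09 Pa, K = 1.091e-06.
Volume removed: V = K·W·L/H = 1.091e-06 · 219.0 · 4.341e+04 / 1.822e+09 = 5.693e-09 m³.
Mean wear depth h = V/A = 5.693e-09 / 2.023e-04 = 2.814e-05 m.

value=2.814e-05 m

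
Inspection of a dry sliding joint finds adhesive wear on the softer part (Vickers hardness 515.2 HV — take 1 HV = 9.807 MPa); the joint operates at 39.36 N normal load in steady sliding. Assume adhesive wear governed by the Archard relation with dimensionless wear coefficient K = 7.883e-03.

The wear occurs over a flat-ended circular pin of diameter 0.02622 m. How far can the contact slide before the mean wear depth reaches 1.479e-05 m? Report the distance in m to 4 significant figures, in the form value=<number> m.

value=130.0 m

Intermediate values appear rounded; each operation runs at exact precision, and a lone final rounding, at 4 significant digits.
Hardness H = 515.2 HV × 9.807 MPa/HV = 5053 MPa = 5.053e+09 Pa.
Contact area A = π·d²/4 = π·(0.02622 m)²/4 = 5.400e-04 m².
Expressed in SI base units: W = 39.36 N, H = 5.053e+09 Pa, K = 7.883e-03.
Wearable volume V_lim = h_lim·A = 1.479e-05 · 5.400e-04 = 7.986e-09 m³.
Life L = V_lim·H/(K·W) = 7.986e-09 · 5.053e+09 / (7.883e-03 · 39.36) = 130.0 m.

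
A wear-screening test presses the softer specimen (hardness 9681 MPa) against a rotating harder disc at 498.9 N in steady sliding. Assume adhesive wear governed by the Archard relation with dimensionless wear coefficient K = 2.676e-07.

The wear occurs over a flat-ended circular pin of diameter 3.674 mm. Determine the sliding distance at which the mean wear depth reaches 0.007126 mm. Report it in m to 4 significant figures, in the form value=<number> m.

value=5478 m

All working math carries exact precision — the intermediates are shown rounded; one last rounding: 4 significant digits.
Hardness H = 9681 MPa = 9.681e+09 Pa.
Pin diameter d = 3.674 mm = 0.003674 m. Contact area A = π·d²/4 = π·(0.003674 m)²/4 = 1.060e-05 m².
Depth limit h_lim = 0.007126 mm = 7.126e-06 m.
In SI base units: W = 498.9 N, H = 9.681e+09 Pa, K = 2.676e-07.
Volume at the limit: V_lim = h_lim·A = 7.126e-06 · 1.060e-05 = 7.555e-11 m³.
Life L = V_lim·H/(K·W) = 7.555e-11 · 9.681e+09 / (2.676e-07 · 498.9) = 5478 m.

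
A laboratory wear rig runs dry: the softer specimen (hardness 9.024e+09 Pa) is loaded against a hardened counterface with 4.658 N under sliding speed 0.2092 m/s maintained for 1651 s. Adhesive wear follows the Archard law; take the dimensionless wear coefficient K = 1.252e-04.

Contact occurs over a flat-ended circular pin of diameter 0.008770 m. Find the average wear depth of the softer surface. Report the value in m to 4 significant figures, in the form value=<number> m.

All working math holds exact precision; the intermediates are displayed rounded. Rounded once at the end, at 4 significant figures.
Convert: Path length L = v·t = 0.2092 m/s × 1651 s = 345.4 m.
Convert: Contact area A = π·d²/4 = π·(0.008770 m)²/4 = 6.041e-05 m².
Restated in SI base units: W = 4.658 N, H = 9.024e+09 Pa, K = 1.252e-04.
By Archard's law, V = K·W·L/H = 1.252e-04 · 4.658 · 345.4 / 9.024e+09 = 2.232e-11 m³.
Wear depth h = V/A = 2.232e-11 / 6.041e-05 = 3.695e-07 m.

value=3.695e-07 m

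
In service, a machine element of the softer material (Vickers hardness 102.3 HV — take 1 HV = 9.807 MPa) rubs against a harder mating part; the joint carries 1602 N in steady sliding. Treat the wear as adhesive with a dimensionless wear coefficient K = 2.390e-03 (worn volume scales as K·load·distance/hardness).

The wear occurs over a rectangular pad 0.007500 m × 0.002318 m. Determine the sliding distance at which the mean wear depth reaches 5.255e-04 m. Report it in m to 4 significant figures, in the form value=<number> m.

Every step keeps full precision, and the intermediates are displayed rounded. Rounded just once to four significant figures.
Convert: Hardness H = 102.3 HV × 9.807 MPa/HV = 1003 MPa = 1.003e+09 Pa.
Convert: Contact area A = 0.007500 m × 0.002318 m = 1.739e-05 m².
SI base units throughout: W = 1602 N, H = 1.003e+09 Pa, K = 2.390e-03.
Allowed volume V_lim = h_lim·A = 5.255e-04 · 1.739e-05 = 9.136e-09 m³.
Life L = V_lim·H/(K·W) = 9.136e-09 · 1.003e+09 / (2.390e-03 · 1602) = 2.394 m.

value=2.394 m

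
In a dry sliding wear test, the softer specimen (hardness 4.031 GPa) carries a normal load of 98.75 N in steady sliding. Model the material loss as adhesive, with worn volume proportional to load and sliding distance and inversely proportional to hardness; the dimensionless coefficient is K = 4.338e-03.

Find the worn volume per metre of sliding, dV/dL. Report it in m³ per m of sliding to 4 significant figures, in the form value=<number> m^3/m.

All arithmetic carries exact precision; the intermediates are shown rounded — a single final rounding: 4 significant figures.
Hardness H = 4.031 GPa = 4.031e+09 Pa.
Collected in SI base units: W = 98.75 N, H = 4.031e+09 Pa, K = 4.338e-03.
Volumetric rate dV/dL = K·W/H (no L dependence): 4.338e-03 · 98.75 / 4.031e+09 = 1.063e-10 m³/m.

value=1.063e-10 m^3/m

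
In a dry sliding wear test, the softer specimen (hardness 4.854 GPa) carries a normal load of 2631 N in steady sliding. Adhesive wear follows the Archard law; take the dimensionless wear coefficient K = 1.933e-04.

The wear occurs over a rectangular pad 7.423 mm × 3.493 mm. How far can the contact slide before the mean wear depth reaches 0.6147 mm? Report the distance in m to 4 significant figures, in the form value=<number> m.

value=152.1 m

Intermediate values are shown rounded — all working math maintains full precision. Rounded once at the end, at 4 significant figures.
Hardness H = 4.854 GPa = 4.854e+09 Pa.
Pad sides 7.423 mm × 3.493 mm = 0.007423 m × 0.003493 m. Contact area A = 0.007423 m × 0.003493 m = 2.593e-05 m².
Depth limit h_lim = 0.6147 mm = 6.147e-04 m.
Working in SI base units: W = 2631 N, H = 4.854e+09 Pa, K = 1.933e-04.
Volume at the limit: V_lim = h_lim·A = 6.147e-04 · 2.593e-05 = 1.594e-08 m³.
So the life L = V_lim·H/(K·W) = 1.594e-08 · 4.854e+09 / (1.933e-04 · 2631) = 152.1 m.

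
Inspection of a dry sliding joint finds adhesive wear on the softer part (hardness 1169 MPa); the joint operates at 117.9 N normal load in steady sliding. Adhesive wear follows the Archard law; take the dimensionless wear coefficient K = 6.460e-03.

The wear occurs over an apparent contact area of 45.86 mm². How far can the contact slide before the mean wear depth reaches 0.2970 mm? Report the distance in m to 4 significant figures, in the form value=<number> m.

value=20.91 m

The computation carries exact precision; the intermediates are printed rounded — one last rounding, at four significant figures.
Convert: Hardness H = 1169 MPa = 1.169e+09 Pa.
Convert: Contact area A = 45.86 mm² = 4.586e-05 m².
Convert: Depth limit h_lim = 0.2970 mm = 2.970e-04 m.
As SI base values: W = 117.9 N, H = 1.169e+09 Pa, K = 6.460e-03.
Permissible volume V_lim = h_lim·A = 2.970e-04 · 4.586e-05 = 1.362e-08 m³.
Sliding life L = V_lim·H/(K·W) = 1.362e-08 · 1.169e+09 / (6.460e-03 · 117.9) = 20.91 m.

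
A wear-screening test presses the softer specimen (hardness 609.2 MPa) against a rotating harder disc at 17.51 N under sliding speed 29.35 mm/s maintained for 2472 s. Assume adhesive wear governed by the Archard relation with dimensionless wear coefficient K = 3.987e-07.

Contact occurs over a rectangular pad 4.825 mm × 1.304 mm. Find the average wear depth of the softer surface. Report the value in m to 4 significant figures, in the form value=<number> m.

value=1.321e-07 m

Every step runs at full precision. Intermediates are printed rounded; rounded just once, at 4 significant figures.
Sliding speed v = 29.35 mm/s = 0.02935 m/s. Path length L = v·t = 0.02935 m/s × 2472 s = 72.55 m.
Hardness H = 609.2 MPa = 6.092e+08 Pa.
Pad sides 4.825 mm × 1.304 mm = 0.004825 m × 0.001304 m. Contact area A = 0.004825 m × 0.001304 m = 6.292e-06 m².
In SI base units: W = 17.51 N, H = 6.092e+08 Pa, K = 3.987e-07.
Archard volume V = K·W·L/H = 3.987e-07 · 17.51 · 72.55 / 6.092e+08 = 8.314e-13 m³.
Wear depth h = V/A = 8.314e-13 / 6.292e-06 = 1.321e-07 m.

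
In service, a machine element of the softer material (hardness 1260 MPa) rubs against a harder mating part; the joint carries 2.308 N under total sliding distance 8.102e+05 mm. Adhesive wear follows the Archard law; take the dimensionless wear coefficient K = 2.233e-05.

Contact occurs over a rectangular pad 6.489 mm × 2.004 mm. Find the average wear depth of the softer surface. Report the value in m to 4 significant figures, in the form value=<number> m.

Each operation runs at full precision, and the intermediates appear rounded — one last rounding, at four significant figures.
Convert: Total distance L = 8.102e+05 mm = 810.2 m.
Convert: Hardness H = 1260 MPa = 1.260e+09 Pa.
Convert: Pad sides 6.489 mm × 2.004 mm = 0.006489 m × 0.002004 m. Contact area A = 0.006489 m × 0.002004 m = 1.300e-05 m².
As SI base values: W = 2.308 N, H = 1.260e+09 Pa, K = 2.233e-05.
Wear volume V = K·W·L/H = 2.233e-05 · 2.308 · 810.2 / 1.260e+09 = 3.314e-11 m³.
Depth of wear h = V/A = 3.314e-11 / 1.300e-05 = 2.548e-06 m.

value=2.548e-06 m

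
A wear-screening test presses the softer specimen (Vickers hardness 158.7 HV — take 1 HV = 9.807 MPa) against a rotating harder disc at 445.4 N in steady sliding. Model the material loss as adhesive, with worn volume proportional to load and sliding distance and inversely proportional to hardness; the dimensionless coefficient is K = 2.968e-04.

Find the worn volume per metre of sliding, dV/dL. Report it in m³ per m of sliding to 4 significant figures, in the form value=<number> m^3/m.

Shown intermediates are rounded; the algebra maintains full float precision. Rounded just once to four significant digits.
Hardness H = 158.7 HV × 9.807 MPa/HV = 1556 MPa = 1.556e+09 Pa.
In SI base units: W = 445.4 N, H = 1.556e+09 Pa, K = 2.968e-04.
The wear rate dV/dL = K·W/H — distance-free: 2.968e-04 · 445.4 / 1.556e+09 = 8.494e-11 m³/m.

value=8.494e-11 m^3/m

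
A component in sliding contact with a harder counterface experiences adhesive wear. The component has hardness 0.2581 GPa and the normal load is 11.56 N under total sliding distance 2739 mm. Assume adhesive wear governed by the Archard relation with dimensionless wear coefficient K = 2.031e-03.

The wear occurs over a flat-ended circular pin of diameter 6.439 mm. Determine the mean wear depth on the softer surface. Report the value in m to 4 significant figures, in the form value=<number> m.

Printed values are rounded, and every step keeps full float precision, and a lone final rounding to 4 significant digits.
Convert: Distance covered L = 2739 mm = 2.739 m.
Convert: Hardness H = 0.2581 GPa = 2.581e+08 Pa.
Convert: Pin diameter d = 6.439 mm = 0.006439 m. Contact area A = π·d²/4 = π·(0.006439 m)²/4 = 3.256e-05 m².
In SI base units, W = 11.56 N, H = 2.581e+08 Pa, K = 2.031e-03.
Archard relation: V = K·W·L/H = 2.031e-03 · 11.56 · 2.739 / 2.581e+08 = 2.492e-10 m³.
Mean depth h = V/A = 2.492e-10 / 3.256e-05 = 7.651e-06 m.

value=7.651e-06 m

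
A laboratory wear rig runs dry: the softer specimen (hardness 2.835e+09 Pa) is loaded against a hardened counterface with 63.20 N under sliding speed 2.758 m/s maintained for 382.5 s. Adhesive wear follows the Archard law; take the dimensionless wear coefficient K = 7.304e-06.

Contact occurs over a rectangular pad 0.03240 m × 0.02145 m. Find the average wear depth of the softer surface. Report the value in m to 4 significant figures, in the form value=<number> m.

value=2.472e-07 m

Each operation carries full float precision, and intermediate values appear rounded — a lone final rounding to four significant figures.
Convert: Total distance L = v·t = 2.758 m/s × 382.5 s = 1055 m.
Convert: Contact area A = 0.03240 m × 0.02145 m = 6.950e-04 m².
Collected in SI base units: W = 63.20 N, H = 2.835e+09 Pa, K = 7.304e-06.
The Archard volume V = K·W·L/H = 7.304e-06 · 63.20 · 1055 / 2.835e+09 = 1.718e-10 m³.
Mean wear depth h = V/A = 1.718e-10 / 6.950e-04 = 2.472e-07 m.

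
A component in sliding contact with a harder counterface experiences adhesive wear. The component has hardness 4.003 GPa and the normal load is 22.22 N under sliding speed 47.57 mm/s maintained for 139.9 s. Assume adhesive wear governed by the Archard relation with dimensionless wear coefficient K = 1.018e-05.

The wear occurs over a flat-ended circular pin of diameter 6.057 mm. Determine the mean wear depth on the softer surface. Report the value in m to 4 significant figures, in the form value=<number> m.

value=1.305e-08 m

The intermediates appear rounded. All arithmetic maintains full precision; rounded once at the end to four significant figures.
Convert: Sliding speed v = 47.57 mm/s = 0.04757 m/s. Sliding distance L = v·t = 0.04757 m/s × 139.9 s = 6.655 m.
Convert: Hardness H = 4.003 GPa = 4.003e+09 Pa.
Convert: Pin diameter d = 6.057 mm = 0.006057 m. Contact area A = π·d²/4 = π·(0.006057 m)²/4 = 2.881e-05 m².
Collected in SI base units: W = 22.22 N, H = 4.003e+09 Pa, K = 1.018e-05.
Volume removed: V = K·W·L/H = 1.018e-05 · 22.22 · 6.655 / 4.003e+09 = 3.761e-13 m³.
Depth of wear h = V/A = 3.761e-13 / 2.881e-05 = 1.305e-08 m.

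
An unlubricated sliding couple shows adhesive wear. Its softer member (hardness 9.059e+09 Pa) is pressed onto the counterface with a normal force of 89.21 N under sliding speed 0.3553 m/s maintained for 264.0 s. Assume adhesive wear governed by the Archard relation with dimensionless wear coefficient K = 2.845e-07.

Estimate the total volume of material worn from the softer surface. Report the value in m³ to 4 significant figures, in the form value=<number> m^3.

Intermediate values are printed rounded — each operation runs at exact precision; rounded once at the end, at four significant figures.
Convert: Distance covered L = v·t = 0.3553 m/s × 264.0 s = 93.80 m.
Working in SI base units: W = 89.21 N, H = 9.059e+09 Pa, K = 2.845e-07.
Volume removed: V = K·W·L/H = 2.845e-07 · 89.21 · 93.80 / 9.059e+09 = 2.628e-13 m³.

value=2.628e-13 m^3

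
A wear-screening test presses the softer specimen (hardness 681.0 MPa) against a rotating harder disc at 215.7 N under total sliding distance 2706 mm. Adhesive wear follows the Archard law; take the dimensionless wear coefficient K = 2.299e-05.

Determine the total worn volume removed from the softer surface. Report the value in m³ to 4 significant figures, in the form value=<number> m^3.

The intermediates appear rounded, and all working math holds full float precision — a lone final rounding, at 4 significant figures.
Convert: Path length L = 2706 mm = 2.706 m.
Convert: Hardness H = 681.0 MPa = 6.810e+08 Pa.
Restated in SI base units: W = 215.7 N, H = 6.810e+08 Pa, K = 2.299e-05.
By Archard's law, V = K·W·L/H = 2.299e-05 · 215.7 · 2.706 / 6.810e+08 = 1.970e-11 m³.

value=1.970e-11 m^3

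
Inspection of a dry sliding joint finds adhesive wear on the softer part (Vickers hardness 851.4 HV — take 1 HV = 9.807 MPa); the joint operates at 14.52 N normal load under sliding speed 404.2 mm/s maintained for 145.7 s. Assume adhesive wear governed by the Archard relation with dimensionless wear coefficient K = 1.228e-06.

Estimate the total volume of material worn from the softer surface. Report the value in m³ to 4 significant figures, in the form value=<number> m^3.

value=1.258e-13 m^3

Displayed values are rounded, and the computation carries full float precision. Rounded once at the end, at four significant digits.
Sliding speed v = 404.2 mm/s = 0.4042 m/s. Path length L = v·t = 0.4042 m/s × 145.7 s = 58.89 m.
Hardness H = 851.4 HV × 9.807 MPa/HV = 8350 MPa = 8.350e+09 Pa.
As SI base values: W = 14.52 N, H = 8.350e+09 Pa, K = 1.228e-06.
Archard volume V = K·W·L/H = 1.228e-06 · 14.52 · 58.89 / 8.350e+09 = 1.258e-13 m³.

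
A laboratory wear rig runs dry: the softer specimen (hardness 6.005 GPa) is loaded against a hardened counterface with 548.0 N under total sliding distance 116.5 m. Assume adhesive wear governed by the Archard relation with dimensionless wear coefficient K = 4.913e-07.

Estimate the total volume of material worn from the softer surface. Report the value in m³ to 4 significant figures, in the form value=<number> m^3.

The algebra holds full precision. Quoted intermediates are rounded; a single final rounding: four significant figures.
Convert: Hardness H = 6.005 GPa = 6.005e+09 Pa.
SI base units throughout: W = 548.0 N, H = 6.005e+09 Pa, K = 4.913e-07.
Apply Archard: V = K·W·L/H = 4.913e-07 · 548.0 · 116.5 / 6.005e+09 = 5.223e-12 m³.

value=5.223e-12 m^3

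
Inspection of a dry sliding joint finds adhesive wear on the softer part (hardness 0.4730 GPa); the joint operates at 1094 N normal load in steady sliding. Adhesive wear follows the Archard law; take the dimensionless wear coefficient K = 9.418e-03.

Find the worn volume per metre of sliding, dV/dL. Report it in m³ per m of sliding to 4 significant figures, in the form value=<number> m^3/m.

Each operation keeps exact precision — displayed values are rounded; a single final rounding to four significant digits.
Hardness H = 0.4730 GPa = 4.730e+08 Pa.
In SI base units: W = 1094 N, H = 4.730e+08 Pa, K = 9.418e-03.
Sliding wear rate dV/dL = K·W/H, per unit distance: 9.418e-03 · 1094 / 4.730e+08 = 2.178e-08 m³/m.

value=2.178e-08 m^3/m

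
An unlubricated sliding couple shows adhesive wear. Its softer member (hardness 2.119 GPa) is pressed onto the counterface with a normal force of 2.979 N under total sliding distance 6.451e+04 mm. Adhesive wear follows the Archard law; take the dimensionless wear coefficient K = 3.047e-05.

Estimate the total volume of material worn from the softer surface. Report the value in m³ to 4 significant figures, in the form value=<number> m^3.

value=2.763e-12 m^3

The computation holds exact precision, and intermediates are printed rounded; a lone final rounding, at four significant digits.
Distance L = 6.451e+04 mm = 64.51 m.
Hardness H = 2.119 GPa = 2.119e+09 Pa.
Working in SI base units: W = 2.979 N, H = 2.119e+09 Pa, K = 3.047e-05.
Archard relation: V = K·W·L/H = 3.047e-05 · 2.979 · 64.51 / 2.119e+09 = 2.763e-12 m³.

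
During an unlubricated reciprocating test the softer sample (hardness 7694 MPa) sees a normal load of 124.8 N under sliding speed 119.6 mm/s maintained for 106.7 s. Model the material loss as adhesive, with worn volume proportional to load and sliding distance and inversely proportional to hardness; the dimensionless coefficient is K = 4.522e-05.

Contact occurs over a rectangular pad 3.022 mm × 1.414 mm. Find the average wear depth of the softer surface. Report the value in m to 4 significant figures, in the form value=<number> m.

value=2.191e-06 m

Shown intermediates are rounded; every step holds full precision, and one final rounding: 4 significant digits.
Sliding speed v = 119.6 mm/s = 0.1196 m/s. Sliding distance L = v·t = 0.1196 m/s × 106.7 s = 12.76 m.
Hardness H = 7694 MPa = 7.694e+09 Pa.
Pad sides 3.022 mm × 1.414 mm = 0.003022 m × 0.001414 m. Contact area A = 0.003022 m × 0.001414 m = 4.273e-06 m².
As SI base values: W = 124.8 N, H = 7.694e+09 Pa, K = 4.522e-05.
Wear volume V = K·W·L/H = 4.522e-05 · 124.8 · 12.76 / 7.694e+09 = 9.360e-12 m³.
Average depth h = V/A = 9.360e-12 / 4.273e-06 = 2.191e-06 m.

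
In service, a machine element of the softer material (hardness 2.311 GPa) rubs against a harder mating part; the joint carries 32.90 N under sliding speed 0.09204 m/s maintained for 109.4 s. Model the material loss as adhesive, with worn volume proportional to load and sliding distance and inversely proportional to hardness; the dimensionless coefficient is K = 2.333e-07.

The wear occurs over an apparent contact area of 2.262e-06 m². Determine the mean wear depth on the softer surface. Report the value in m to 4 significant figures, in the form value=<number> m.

value=1.478e-08 m

Each operation holds full float precision — the intermediates are printed rounded. Rounded just once to 4 significant digits.
Total distance L = v·t = 0.09204 m/s × 109.4 s = 10.07 m.
Hardness H = 2.311 GPa = 2.311e+09 Pa.
As SI base values: W = 32.90 N, H = 2.311e+09 Pa, K = 2.333e-07.
By Archard's law, V = K·W·L/H = 2.333e-07 · 32.90 · 10.07 / 2.311e+09 = 3.344e-14 m³.
Mean depth h = V/A = 3.344e-14 / 2.262e-06 = 1.478e-08 m.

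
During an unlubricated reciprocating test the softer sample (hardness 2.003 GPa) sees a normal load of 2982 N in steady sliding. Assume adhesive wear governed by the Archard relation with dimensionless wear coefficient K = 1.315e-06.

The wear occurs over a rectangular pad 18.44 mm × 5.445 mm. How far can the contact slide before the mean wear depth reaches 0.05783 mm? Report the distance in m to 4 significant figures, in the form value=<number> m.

Every step holds full float precision. Intermediates are displayed rounded — one final rounding: 4 significant digits.
Convert: Hardness H = 2.003 GPa = 2.003e+09 Pa.
Convert: Pad sides 18.44 mm × 5.445 mm = 0.01844 m × 0.005445 m. Contact area A = 0.01844 m × 0.005445 m = 1.004e-04 m².
Convert: Depth limit h_lim = 0.05783 mm = 5.783e-05 m.
In SI base units: W = 2982 N, H = 2.003e+09 Pa, K = 1.315e-06.
Permissible volume V_lim = h_lim·A = 5.783e-05 · 1.004e-04 = 5.806e-09 m³.
Thus life L = V_lim·H/(K·W) = 5.806e-09 · 2.003e+09 / (1.315e-06 · 2982) = 2966 m.

value=2966 m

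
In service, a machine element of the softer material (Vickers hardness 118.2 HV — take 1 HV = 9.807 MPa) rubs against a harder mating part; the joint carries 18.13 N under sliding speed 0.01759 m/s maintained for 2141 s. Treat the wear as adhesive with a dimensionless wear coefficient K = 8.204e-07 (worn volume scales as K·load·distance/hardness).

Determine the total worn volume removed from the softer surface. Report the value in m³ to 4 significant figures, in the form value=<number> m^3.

The computation keeps exact precision; intermediates are shown rounded, and one final rounding, at four significant figures.
Convert: Distance L = v·t = 0.01759 m/s × 2141 s = 37.66 m.
Convert: Hardness H = 118.2 HV × 9.807 MPa/HV = 1159 MPa = 1.159e+09 Pa.
As SI base values: W = 18.13 N, H = 1.159e+09 Pa, K = 8.204e-07.
Worn volume V = K·W·L/H = 8.204e-07 · 18.13 · 37.66 / 1.159e+09 = 4.832e-13 m³.

value=4.832e-13 m^3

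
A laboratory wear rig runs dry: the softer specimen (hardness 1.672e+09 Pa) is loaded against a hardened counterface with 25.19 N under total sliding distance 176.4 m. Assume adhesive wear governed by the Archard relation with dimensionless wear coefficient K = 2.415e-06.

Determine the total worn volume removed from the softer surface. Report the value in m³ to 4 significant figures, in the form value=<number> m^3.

value=6.418e-12 m^3

Every step keeps exact precision — the intermediates are shown rounded; one final rounding: four significant digits.
Expressed in SI base units: W = 25.19 N, H = 1.672e+09 Pa, K = 2.415e-06.
Archard volume V = K·W·L/H = 2.415e-06 · 25.19 · 176.4 / 1.672e+09 = 6.418e-12 m³.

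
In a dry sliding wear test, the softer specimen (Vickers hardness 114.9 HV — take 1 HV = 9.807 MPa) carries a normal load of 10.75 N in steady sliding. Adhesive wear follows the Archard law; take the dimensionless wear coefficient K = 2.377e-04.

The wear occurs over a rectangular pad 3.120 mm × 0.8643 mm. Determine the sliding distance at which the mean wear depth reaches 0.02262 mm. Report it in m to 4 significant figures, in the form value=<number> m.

value=26.90 m

The algebra carries full float precision, and shown intermediates are rounded; a single final rounding to four significant digits.
Convert: Hardness H = 114.9 HV × 9.807 MPa/HV = 1127 MPa = 1.127e+09 Pa.
Convert: Pad sides 3.120 mm × 0.8643 mm = 3.120e-03 m × 8.643e-04 m. Contact area A = 3.120e-03 m × 8.643e-04 m = 2.697e-06 m².
Convert: Depth limit h_lim = 0.02262 mm = 2.262e-05 m.
SI base units throughout: W = 10.75 N, H = 1.127e+09 Pa, K = 2.377e-04.
At the depth limit, V_lim = h_lim·A = 2.262e-05 · 2.697e-06 = 6.100e-11 m³.
Sliding life L = V_lim·H/(K·W) = 6.100e-11 · 1.127e+09 / (2.377e-04 · 10.75) = 26.90 m.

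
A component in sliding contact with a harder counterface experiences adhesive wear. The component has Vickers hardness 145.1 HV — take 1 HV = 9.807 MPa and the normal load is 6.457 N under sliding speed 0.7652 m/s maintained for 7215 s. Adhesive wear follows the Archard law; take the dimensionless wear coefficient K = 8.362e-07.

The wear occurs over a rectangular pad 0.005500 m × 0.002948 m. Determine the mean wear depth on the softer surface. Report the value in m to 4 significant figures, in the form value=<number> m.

value=1.292e-06 m

Intermediate values are printed rounded; every step carries exact precision, and rounded just once to 4 significant digits.
Convert: Distance covered L = v·t = 0.7652 m/s × 7215 s = 5521 m.
Convert: Hardness H = 145.1 HV × 9.807 MPa/HV = 1423 MPa = 1.423e+09 Pa.
Convert: Contact area A = 0.005500 m × 0.002948 m = 1.621e-05 m².
Working in SI base units: W = 6.457 N, H = 1.423e+09 Pa, K = 8.362e-07.
Archard relation: V = K·W·L/H = 8.362e-07 · 6.457 · 5521 / 1.423e+09 = 2.095e-11 m³.
Mean depth h = V/A = 2.095e-11 / 1.621e-05 = 1.292e-06 m.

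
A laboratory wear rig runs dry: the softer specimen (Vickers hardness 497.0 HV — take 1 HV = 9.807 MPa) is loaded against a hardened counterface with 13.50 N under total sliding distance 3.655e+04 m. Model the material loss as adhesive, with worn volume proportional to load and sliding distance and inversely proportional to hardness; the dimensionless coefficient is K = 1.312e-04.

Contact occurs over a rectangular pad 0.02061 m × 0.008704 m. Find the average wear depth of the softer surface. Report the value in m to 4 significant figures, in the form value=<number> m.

Intermediate values are printed rounded — all working math maintains exact precision, and a lone final rounding to 4 significant figures.
Convert: Hardness H = 497.0 HV × 9.807 MPa/HV = 4874 MPa = 4.874e+09 Pa.
Convert: Contact area A = 0.02061 m × 0.008704 m = 1.794e-04 m².
In SI base units, W = 13.50 N, H = 4.874e+09 Pa, K = 1.312e-04.
Wear volume V = K·W·L/H = 1.312e-04 · 13.50 · 3.655e+04 / 4.874e+09 = 1.328e-08 m³.
Wear depth h = V/A = 1.328e-08 / 1.794e-04 = 7.404e-05 m.

value=7.404e-05 m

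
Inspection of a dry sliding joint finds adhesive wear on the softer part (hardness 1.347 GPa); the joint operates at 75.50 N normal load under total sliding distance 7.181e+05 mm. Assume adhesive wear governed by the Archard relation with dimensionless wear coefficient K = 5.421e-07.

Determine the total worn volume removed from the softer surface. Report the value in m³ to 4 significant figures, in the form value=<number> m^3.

Every step carries exact precision. Displayed values are rounded, and rounded just once: 4 significant figures.
The distance L = 7.181e+05 mm = 718.1 m.
Hardness H = 1.347 GPa = 1.347e+09 Pa.
Expressed in SI base units: W = 75.50 N, H = 1.347e+09 Pa, K = 5.421e-07.
Archard relation: V = K·W·L/H = 5.421e-07 · 75.50 · 718.1 / 1.347e+09 = 2.182e-11 m³.

value=2.182e-11 m^3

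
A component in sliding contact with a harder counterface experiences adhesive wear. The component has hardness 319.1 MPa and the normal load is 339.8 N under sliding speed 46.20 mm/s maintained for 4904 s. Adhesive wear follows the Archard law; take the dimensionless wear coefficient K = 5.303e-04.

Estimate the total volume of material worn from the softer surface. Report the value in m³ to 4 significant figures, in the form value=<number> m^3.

value=1.279e-07 m^3

The algebra holds full float precision. Displayed values are rounded; rounded just once to 4 significant digits.
Convert: Sliding speed v = 46.20 mm/s = 0.04620 m/s. Distance covered L = v·t = 0.04620 m/s × 4904 s = 226.6 m.
Convert: Hardness H = 319.1 MPa = 3.191e+08 Pa.
Restated in SI base units: W = 339.8 N, H = 3.191e+08 Pa, K = 5.303e-04.
Archard relation: V = K·W·L/H = 5.303e-04 · 339.8 · 226.6 / 3.191e+08 = 1.279e-07 m³.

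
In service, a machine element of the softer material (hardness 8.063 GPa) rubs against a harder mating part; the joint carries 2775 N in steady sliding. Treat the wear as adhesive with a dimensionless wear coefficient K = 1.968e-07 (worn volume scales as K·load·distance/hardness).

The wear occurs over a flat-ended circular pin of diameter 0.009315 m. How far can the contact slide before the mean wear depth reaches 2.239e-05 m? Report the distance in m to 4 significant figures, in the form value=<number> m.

The computation holds full float precision. The intermediates are printed rounded; a lone final rounding: 4 significant figures.
Hardness H = 8.063 GPa = 8.063e+09 Pa.
Contact area A = π·d²/4 = π·(0.009315 m)²/4 = 6.815e-05 m².
As SI base values: W = 2775 N, H = 8.063e+09 Pa, K = 1.968e-07.
Allowed volume V_lim = h_lim·A = 2.239e-05 · 6.815e-05 = 1.526e-09 m³.
Life L = V_lim·H/(K·W) = 1.526e-09 · 8.063e+09 / (1.968e-07 · 2775) = 2.253e+04 m.

value=2.253e+04 m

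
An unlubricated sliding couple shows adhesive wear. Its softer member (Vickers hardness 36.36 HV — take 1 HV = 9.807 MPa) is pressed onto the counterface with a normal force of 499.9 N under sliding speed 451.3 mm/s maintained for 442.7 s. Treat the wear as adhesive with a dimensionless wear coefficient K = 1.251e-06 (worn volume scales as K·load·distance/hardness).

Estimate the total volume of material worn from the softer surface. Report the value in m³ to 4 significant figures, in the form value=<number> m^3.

value=3.504e-10 m^3

The computation runs at full float precision, and the intermediates are displayed rounded — one last rounding, at four significant figures.
Convert: Sliding speed v = 451.3 mm/s = 0.4513 m/s. Path length L = v·t = 0.4513 m/s × 442.7 s = 199.8 m.
Convert: Hardness H = 36.36 HV × 9.807 MPa/HV = 356.6 MPa = 3.566e+08 Pa.
SI base units throughout: W = 499.9 N, H = 3.566e+08 Pa, K = 1.251e-06.
Wear volume V = K·W·L/H = 1.251e-06 · 499.9 · 199.8 / 3.566e+08 = 3.504e-10 m³.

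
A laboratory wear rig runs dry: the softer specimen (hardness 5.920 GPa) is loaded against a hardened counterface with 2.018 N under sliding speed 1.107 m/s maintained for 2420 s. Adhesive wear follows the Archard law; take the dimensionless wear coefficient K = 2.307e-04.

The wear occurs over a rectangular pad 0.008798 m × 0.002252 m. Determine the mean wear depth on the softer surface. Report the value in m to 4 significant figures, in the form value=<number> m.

Each operation carries full precision. Intermediate values are printed rounded. Rounded just once: four significant figures.
Convert: Distance L = v·t = 1.107 m/s × 2420 s = 2679 m.
Convert: Hardness H = 5.920 GPa = 5.920e+09 Pa.
Convert: Contact area A = 0.008798 m × 0.002252 m = 1.981e-05 m².
In SI base units: W = 2.018 N, H = 5.920e+09 Pa, K = 2.307e-04.
Archard volume V = K·W·L/H = 2.307e-04 · 2.018 · 2679 / 5.920e+09 = 2.107e-10 m³.
Average depth h = V/A = 2.107e-10 / 1.981e-05 = 1.063e-05 m.

value=1.063e-05 m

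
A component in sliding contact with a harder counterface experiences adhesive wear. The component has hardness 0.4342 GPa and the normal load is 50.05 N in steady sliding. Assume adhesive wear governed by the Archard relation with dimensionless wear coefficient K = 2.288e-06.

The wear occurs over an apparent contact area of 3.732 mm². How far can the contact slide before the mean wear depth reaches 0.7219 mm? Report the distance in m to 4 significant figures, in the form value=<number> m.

value=1.022e+04 m

Intermediates appear rounded, and every step carries full float precision — one final rounding to 4 significant digits.
Convert: Hardness H = 0.4342 GPa = 4.342e+08 Pa.
Convert: Contact area A = 3.732 mm² = 3.732e-06 m².
Convert: Depth limit h_lim = 0.7219 mm = 7.219e-04 m.
In SI base units, W = 50.05 N, H = 4.342e+08 Pa, K = 2.288e-06.
Permissible volume V_lim = h_lim·A = 7.219e-04 · 3.732e-06 = 2.694e-09 m³.
So the life L = V_lim·H/(K·W) = 2.694e-09 · 4.342e+08 / (2.288e-06 · 50.05) = 1.022e+04 m.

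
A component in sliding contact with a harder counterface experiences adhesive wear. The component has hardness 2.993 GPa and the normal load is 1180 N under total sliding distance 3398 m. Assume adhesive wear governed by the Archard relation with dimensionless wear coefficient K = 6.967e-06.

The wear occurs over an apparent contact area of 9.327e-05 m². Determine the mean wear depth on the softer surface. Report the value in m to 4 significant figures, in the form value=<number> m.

value=1.001e-04 m

Intermediates are shown rounded, and the algebra carries full precision, and a single final rounding: 4 significant figures.
Convert: Hardness H = 2.993 GPa = 2.993e+09 Pa.
SI base units throughout: W = 1180 N, H = 2.993e+09 Pa, K = 6.967e-06.
Worn volume V = K·W·L/H = 6.967e-06 · 1180 · 3398 / 2.993e+09 = 9.333e-09 m³.
Wear depth h = V/A = 9.333e-09 / 9.327e-05 = 1.001e-04 m.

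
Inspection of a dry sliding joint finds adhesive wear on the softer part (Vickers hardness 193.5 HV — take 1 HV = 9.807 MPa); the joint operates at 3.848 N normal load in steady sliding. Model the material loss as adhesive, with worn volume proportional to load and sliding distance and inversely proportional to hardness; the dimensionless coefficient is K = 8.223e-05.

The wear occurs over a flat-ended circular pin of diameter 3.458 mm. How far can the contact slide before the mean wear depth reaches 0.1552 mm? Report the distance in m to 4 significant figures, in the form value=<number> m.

value=8741 m

Intermediate values appear rounded; the algebra carries exact precision, and a single final rounding: 4 significant digits.
Convert: Hardness H = 193.5 HV × 9.807 MPa/HV = 1898 MPa = 1.898e+09 Pa.
Convert: Pin diameter d = 3.458 mm = 0.003458 m. Contact area A = π·d²/4 = π·(0.003458 m)²/4 = 9.392e-06 m².
Convert: Depth limit h_lim = 0.1552 mm = 1.552e-04 m.
Expressed in SI base units: W = 3.848 N, H = 1.898e+09 Pa, K = 8.223e-05.
At the depth limit, V_lim = h_lim·A = 1.552e-04 · 9.392e-06 = 1.458e-09 m³.
Inverting, life L = V_lim·H/(K·W) = 1.458e-09 · 1.898e+09 / (8.223e-05 · 3.848) = 8741 m.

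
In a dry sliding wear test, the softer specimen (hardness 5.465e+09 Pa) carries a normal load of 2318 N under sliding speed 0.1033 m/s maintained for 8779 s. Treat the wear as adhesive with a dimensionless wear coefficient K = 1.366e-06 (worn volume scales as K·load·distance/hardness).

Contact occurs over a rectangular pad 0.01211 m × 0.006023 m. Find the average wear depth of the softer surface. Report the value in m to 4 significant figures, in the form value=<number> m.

Intermediate values appear rounded, and all arithmetic carries full float precision. Rounded just once, at 4 significant digits.
Convert: The distance L = v·t = 0.1033 m/s × 8779 s = 906.9 m.
Convert: Contact area A = 0.01211 m × 0.006023 m = 7.294e-05 m².
Restated in SI base units: W = 2318 N, H = 5.465e+09 Pa, K = 1.366e-06.
By Archard's law, V = K·W·L/H = 1.366e-06 · 2318 · 906.9 / 5.465e+09 = 5.254e-10 m³.
Mean depth h = V/A = 5.254e-10 / 7.294e-05 = 7.204e-06 m.

value=7.204e-06 m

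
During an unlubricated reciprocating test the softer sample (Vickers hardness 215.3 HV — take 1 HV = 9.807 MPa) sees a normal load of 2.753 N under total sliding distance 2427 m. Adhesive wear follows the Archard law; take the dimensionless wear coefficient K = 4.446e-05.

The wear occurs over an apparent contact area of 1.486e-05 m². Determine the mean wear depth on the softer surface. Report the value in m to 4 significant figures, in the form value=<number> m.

Each operation keeps full precision — intermediate values are displayed rounded. Rounded once at the end to four significant digits.
Hardness H = 215.3 HV × 9.807 MPa/HV = 2111 MPa = 2.111e+09 Pa.
In SI base units, W = 2.753 N, H = 2.111e+09 Pa, K = 4.446e-05.
Volume removed: V = K·W·L/H = 4.446e-05 · 2.753 · 2427 / 2.111e+09 = 1.407e-10 m³.
Wear depth h = V/A = 1.407e-10 / 1.486e-05 = 9.468e-06 m.

value=9.468e-06 m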